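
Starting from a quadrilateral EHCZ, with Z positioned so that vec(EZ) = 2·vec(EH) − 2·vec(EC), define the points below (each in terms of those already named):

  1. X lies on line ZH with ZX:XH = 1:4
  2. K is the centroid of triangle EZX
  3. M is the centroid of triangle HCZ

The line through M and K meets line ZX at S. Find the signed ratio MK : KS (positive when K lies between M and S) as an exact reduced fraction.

Set E = (0, 0), H = (1, 0), C = (0, 1), Z = (2, -2); any affine frame gives the same invariant.
1. X lies on line ZH with ZX:XH = 1:4 ⇒ X = (9/5, -8/5)
2. K is the centroid of triangle EZX ⇒ K = (19/15, -6/5)
3. M is the centroid of triangle HCZ ⇒ M = (1, -1/3)
line MK meets ZX at S = (11/15, 8/15)
K = M + t·(S−M) with t = -1, so MK:KS = -1:2

MK:KS = -1/2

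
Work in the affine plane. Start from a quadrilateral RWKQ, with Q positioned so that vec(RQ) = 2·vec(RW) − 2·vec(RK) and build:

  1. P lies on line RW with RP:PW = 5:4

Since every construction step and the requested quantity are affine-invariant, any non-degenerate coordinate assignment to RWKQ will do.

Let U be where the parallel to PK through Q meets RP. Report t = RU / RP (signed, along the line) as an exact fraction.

Work in coordinates with R = (0, 0), W = (1, 0), K = (0, 1), Q = (2, -2).
1. P lies on line RW with RP:PW = 5:4 ⇒ P = (5/9, 0)
through Q parallel to PK: direction (-5/9, 1); meets RP at U = (8/9, 0)
U = R + t·(P−R) with t = 8/5

t = 8/5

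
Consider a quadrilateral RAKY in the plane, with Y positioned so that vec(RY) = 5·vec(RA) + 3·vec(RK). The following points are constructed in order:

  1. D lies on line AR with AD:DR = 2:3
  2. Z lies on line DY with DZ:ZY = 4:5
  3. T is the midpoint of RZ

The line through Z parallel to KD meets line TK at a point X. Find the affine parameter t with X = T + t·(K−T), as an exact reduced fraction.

Assign R = (0, 0), A = (1, 0), K = (0, 1), Y = (5, 3) — the answer is frame-independent, so this choice is without loss of generality.
1. D lies on line AR with AD:DR = 2:3 ⇒ D = (3/5, 0)
2. Z lies on line DY with DZ:ZY = 4:5 ⇒ Z = (23/9, 4/3)
3. T is the midpoint of RZ ⇒ T = (23/18, 2/3)
through Z parallel to KD: direction (3/5, -1); meets TK at X = (2852/873, 43/291)
X = T + t·(K−T) with t = -151/97

t = -151/97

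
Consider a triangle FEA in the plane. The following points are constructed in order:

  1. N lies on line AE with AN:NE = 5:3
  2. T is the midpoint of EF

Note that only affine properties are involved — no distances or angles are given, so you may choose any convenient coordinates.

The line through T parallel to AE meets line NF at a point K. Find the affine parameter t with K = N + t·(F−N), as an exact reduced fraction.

Set F = (0, 0), E = (1, 0), A = (0, 1); any affine frame gives the same invariant.
1. N lies on line AE with AN:NE = 5:3 ⇒ N = (5/8, 3/8)
2. T is the midpoint of EF ⇒ T = (1/2, 0)
through T parallel to AE: direction (1, -1); meets NF at K = (5/16, 3/16)
K = N + t·(F−N) with t = 1/2

t = 1/2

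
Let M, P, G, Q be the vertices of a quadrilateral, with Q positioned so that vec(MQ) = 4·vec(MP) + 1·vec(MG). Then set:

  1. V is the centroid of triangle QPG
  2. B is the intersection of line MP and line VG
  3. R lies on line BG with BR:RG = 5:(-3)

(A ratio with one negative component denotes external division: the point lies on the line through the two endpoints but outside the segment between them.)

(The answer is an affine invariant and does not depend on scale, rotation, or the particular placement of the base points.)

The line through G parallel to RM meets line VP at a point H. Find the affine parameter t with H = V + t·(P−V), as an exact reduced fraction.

Set M = (0, 0), P = (1, 0), G = (0, 1), Q = (4, 1); any affine frame gives the same invariant.
1. V is the centroid of triangle QPG ⇒ V = (5/3, 2/3)
2. B is the intersection of line MP and line VG ⇒ B = (5, 0)
3. R lies on line BG with BR:RG = 5:(-3) ⇒ R = (-15/2, 5/2)
through G parallel to RM: direction (15/2, -5/2); meets VP at H = (3/2, 1/2)
H = V + t·(P−V) with t = 1/4

t = 1/4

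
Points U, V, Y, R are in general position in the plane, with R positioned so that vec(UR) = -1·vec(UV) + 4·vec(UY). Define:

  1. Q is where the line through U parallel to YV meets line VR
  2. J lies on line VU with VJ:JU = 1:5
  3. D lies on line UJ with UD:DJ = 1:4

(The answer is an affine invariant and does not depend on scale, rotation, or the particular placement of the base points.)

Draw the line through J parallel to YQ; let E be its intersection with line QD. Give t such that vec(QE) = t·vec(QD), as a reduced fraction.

t = -1/3

Choose coordinates U = (0, 0), V = (1, 0), Y = (0, 1), R = (-1, 4).
1. Q is where the line through U parallel to YV meets line VR ⇒ Q = (2, -2)
2. J lies on line VU with VJ:JU = 1:5 ⇒ J = (5/6, 0)
3. D lies on line UJ with UD:DJ = 1:4 ⇒ D = (1/6, 0)
through J parallel to YQ: direction (2, -3); meets QD at E = (47/18, -8/3)
E = Q + t·(D−Q) with t = -1/3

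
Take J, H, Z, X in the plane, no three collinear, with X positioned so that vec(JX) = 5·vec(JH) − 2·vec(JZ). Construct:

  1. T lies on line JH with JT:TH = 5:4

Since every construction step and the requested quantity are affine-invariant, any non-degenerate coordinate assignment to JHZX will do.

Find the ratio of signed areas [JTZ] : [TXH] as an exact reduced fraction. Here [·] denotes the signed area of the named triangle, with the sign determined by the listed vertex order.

Set J = (0, 0), H = (1, 0), Z = (0, 1), X = (5, -2); any affine frame gives the same invariant.
1. T lies on line JH with JT:TH = 5:4 ⇒ T = (5/9, 0)
2·[JTZ] = 5/9, 2·[TXH] = 8/9
[JTZ]:[TXH] = 5/9:8/9 = 5/8

[JTZ]:[TXH] = 5/8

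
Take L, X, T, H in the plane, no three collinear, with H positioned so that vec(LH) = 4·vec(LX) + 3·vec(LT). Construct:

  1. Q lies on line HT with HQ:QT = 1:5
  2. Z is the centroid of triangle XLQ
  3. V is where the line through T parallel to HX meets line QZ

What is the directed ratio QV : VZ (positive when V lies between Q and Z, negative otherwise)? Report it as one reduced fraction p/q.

Work in coordinates with L = (0, 0), X = (1, 0), T = (0, 1), H = (4, 3).
1. Q lies on line HT with HQ:QT = 1:5 ⇒ Q = (10/3, 8/3)
2. Z is the centroid of triangle XLQ ⇒ Z = (13/9, 8/9)
3. V is where the line through T parallel to HX meets line QZ ⇒ V = (-25, -24)
V = Q + t·(Z−Q) with t = 15, so QV:VZ = t:(1−t) = 15:-14

QV:VZ = -15/14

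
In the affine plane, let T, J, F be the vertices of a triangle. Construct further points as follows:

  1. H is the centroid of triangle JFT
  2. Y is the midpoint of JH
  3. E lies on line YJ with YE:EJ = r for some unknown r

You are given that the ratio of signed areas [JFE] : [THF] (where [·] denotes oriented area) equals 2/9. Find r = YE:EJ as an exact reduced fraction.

Assign T = (0, 0), J = (1, 0), F = (0, 1) — the answer is frame-independent, so this choice is without loss of generality.
1. H is the centroid of triangle JFT ⇒ H = (1/3, 1/3)
2. Y is the midpoint of JH ⇒ Y = (2/3, 1/6)
3. With YE:EJ = r, write λ = r/(r+1) so E = Y + λ·(J−Y); E is affine-linear in λ
Every point depending on E is an affine combination of E and λ-independent points, so each such coordinate is linear in λ; the λ² term in each signed area is a multiple of (J−Y)×(J−Y) = 0, so 2·[JFE] and 2·[THF] are each linear in λ. Evaluating at λ=0 and λ=1:
  2·[JFE] = -1/6·λ + 1/6,   2·[THF] = 1/3
So [JFE]:[THF] = (-1/6·λ + 1/6) / (1/3). Setting this equal to 2/9:
  -1/6·λ + 1/6 = 2/9·(1/3)  ⇒  λ = 5/9
Then r = λ/(1−λ) = (5/9)/(4/9) = 5/4. Check: with r = 5/4, E = (23/27, 2/27) and [JFE]:[THF] = 2/9 as required.

r = 5/4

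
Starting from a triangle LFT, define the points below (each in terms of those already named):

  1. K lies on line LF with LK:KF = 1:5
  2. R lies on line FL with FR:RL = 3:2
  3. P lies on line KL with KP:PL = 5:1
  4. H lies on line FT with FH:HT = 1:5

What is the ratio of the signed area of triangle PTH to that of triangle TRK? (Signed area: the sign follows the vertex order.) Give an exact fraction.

[PTH]:[TRK] = 125/36

Work in coordinates with L = (0, 0), F = (1, 0), T = (0, 1).
1. K lies on line LF with LK:KF = 1:5 ⇒ K = (1/6, 0)
2. R lies on line FL with FR:RL = 3:2 ⇒ R = (2/5, 0)
3. P lies on line KL with KP:PL = 5:1 ⇒ P = (1/36, 0)
4. H lies on line FT with FH:HT = 1:5 ⇒ H = (5/6, 1/6)
2·[PTH] = -175/216, 2·[TRK] = -7/30
[PTH]:[TRK] = -175/216:-7/30 = 125/36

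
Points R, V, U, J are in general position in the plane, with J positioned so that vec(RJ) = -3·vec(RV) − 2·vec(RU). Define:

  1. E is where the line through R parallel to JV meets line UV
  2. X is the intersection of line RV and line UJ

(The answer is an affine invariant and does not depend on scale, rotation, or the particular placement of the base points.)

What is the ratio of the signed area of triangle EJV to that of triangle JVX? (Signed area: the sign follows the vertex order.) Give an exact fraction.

Assign R = (0, 0), V = (1, 0), U = (0, 1), J = (-3, -2) — the answer is frame-independent, so this choice is without loss of generality.
1. E is where the line through R parallel to JV meets line UV ⇒ E = (2/3, 1/3)
2. X is the intersection of line RV and line UJ ⇒ X = (-1, 0)
2·[EJV] = 2, 2·[JVX] = 4
[EJV]:[JVX] = 2:4 = 1/2

[EJV]:[JVX] = 1/2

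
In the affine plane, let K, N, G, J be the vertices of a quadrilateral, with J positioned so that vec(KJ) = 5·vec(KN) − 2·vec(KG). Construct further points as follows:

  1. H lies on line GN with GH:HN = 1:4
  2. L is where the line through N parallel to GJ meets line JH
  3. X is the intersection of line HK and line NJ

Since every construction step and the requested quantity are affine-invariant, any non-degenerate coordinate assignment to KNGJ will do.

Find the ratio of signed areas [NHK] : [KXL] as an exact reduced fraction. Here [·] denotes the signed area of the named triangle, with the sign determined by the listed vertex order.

Choose coordinates K = (0, 0), N = (1, 0), G = (0, 1), J = (5, -2).
1. H lies on line GN with GH:HN = 1:4 ⇒ H = (1/5, 4/5)
2. L is where the line through N parallel to GJ meets line JH ⇒ L = (-19, 12)
3. X is the intersection of line HK and line NJ ⇒ X = (1/9, 4/9)
2·[NHK] = 4/5, 2·[KXL] = 88/9
[NHK]:[KXL] = 4/5:88/9 = 9/110

[NHK]:[KXL] = 9/110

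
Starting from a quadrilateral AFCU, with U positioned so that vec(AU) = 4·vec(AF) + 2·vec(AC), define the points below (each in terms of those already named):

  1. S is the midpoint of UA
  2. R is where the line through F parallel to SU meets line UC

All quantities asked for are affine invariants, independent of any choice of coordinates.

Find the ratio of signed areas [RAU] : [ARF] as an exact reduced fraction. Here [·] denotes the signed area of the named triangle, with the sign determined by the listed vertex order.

Choose coordinates A = (0, 0), F = (1, 0), C = (0, 1), U = (4, 2).
1. S is the midpoint of UA ⇒ S = (2, 1)
2. R is where the line through F parallel to SU meets line UC ⇒ R = (6, 5/2)
2·[RAU] = -2, 2·[ARF] = -5/2
[RAU]:[ARF] = -2:-5/2 = 4/5

[RAU]:[ARF] = 4/5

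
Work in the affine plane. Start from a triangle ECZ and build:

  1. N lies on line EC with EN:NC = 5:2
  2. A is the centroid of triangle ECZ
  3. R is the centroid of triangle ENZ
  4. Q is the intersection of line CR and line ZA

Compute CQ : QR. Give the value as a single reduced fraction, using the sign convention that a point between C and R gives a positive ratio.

CQ:QR = 21/4

Assign E = (0, 0), C = (1, 0), Z = (0, 1) — the answer is frame-independent, so this choice is without loss of generality.
1. N lies on line EC with EN:NC = 5:2 ⇒ N = (5/7, 0)
2. A is the centroid of triangle ECZ ⇒ A = (1/3, 1/3)
3. R is the centroid of triangle ENZ ⇒ R = (5/21, 1/3)
4. Q is the intersection of line CR and line ZA ⇒ Q = (9/25, 7/25)
Q = C + t·(R−C) with t = 21/25, so CQ:QR = t:(1−t) = 21/25:4/25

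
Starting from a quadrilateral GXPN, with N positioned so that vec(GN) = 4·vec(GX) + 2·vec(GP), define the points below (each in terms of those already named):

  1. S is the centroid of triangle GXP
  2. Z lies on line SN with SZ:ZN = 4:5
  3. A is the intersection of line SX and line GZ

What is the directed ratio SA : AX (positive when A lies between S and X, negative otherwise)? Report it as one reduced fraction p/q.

Assign G = (0, 0), X = (1, 0), P = (0, 1), N = (4, 2) — the answer is frame-independent, so this choice is without loss of generality.
1. S is the centroid of triangle GXP ⇒ S = (1/3, 1/3)
2. Z lies on line SN with SZ:ZN = 4:5 ⇒ Z = (53/27, 29/27)
3. A is the intersection of line SX and line GZ ⇒ A = (53/111, 29/111)
A = S + t·(X−S) with t = 8/37, so SA:AX = t:(1−t) = 8/37:29/37

SA:AX = 8/29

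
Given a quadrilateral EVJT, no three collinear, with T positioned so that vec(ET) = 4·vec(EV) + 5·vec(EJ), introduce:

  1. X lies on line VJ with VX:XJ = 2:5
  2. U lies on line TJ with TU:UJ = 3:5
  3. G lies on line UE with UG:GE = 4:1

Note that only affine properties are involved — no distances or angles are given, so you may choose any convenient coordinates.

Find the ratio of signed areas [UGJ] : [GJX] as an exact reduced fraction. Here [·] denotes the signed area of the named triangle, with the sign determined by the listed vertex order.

Set E = (0, 0), V = (1, 0), J = (0, 1), T = (4, 5); any affine frame gives the same invariant.
1. X lies on line VJ with VX:XJ = 2:5 ⇒ X = (5/7, 2/7)
2. U lies on line TJ with TU:UJ = 3:5 ⇒ U = (5/2, 7/2)
3. G lies on line UE with UG:GE = 4:1 ⇒ G = (1/2, 7/10)
2·[UGJ] = -2, 2·[GJX] = 1/7
[UGJ]:[GJX] = -2:1/7 = -14

[UGJ]:[GJX] = -14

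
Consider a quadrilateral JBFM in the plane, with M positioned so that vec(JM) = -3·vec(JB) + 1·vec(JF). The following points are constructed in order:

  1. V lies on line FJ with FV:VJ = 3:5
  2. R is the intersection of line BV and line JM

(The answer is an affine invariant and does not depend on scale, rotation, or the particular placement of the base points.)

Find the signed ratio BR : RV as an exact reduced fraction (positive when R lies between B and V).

BR:RV = -8/15

Assign J = (0, 0), B = (1, 0), F = (0, 1), M = (-3, 1) — the answer is frame-independent, so this choice is without loss of generality.
1. V lies on line FJ with FV:VJ = 3:5 ⇒ V = (0, 5/8)
2. R is the intersection of line BV and line JM ⇒ R = (15/7, -5/7)
R = B + t·(V−B) with t = -8/7, so BR:RV = t:(1−t) = -8/7:15/7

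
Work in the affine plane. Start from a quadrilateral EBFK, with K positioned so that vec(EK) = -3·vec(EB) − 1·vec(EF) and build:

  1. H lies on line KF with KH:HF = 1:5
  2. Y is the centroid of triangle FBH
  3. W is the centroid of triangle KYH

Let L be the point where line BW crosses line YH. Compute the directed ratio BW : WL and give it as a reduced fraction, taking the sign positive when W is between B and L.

BW:WL = 14

Choose coordinates E = (0, 0), B = (1, 0), F = (0, 1), K = (-3, -1).
1. H lies on line KF with KH:HF = 1:5 ⇒ H = (-5/2, -2/3)
2. Y is the centroid of triangle FBH ⇒ Y = (-1/2, 1/9)
3. W is the centroid of triangle KYH ⇒ W = (-2, -14/27)
line BW meets YH at L = (-31/14, -5/9)
W = B + t·(L−B) with t = 14/15, so BW:WL = 14/15:1/15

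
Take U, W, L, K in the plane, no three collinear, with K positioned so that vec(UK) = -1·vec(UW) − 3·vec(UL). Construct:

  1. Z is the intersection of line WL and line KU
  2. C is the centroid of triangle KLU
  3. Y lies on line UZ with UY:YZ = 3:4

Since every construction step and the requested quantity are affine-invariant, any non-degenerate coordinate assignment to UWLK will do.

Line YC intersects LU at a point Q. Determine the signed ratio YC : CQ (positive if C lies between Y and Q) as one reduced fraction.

YC:CQ = -37/28

Choose coordinates U = (0, 0), W = (1, 0), L = (0, 1), K = (-1, -3).
1. Z is the intersection of line WL and line KU ⇒ Z = (1/4, 3/4)
2. C is the centroid of triangle KLU ⇒ C = (-1/3, -2/3)
3. Y lies on line UZ with UY:YZ = 3:4 ⇒ Y = (3/28, 9/28)
line YC meets LU at Q = (0, 3/37)
C = Y + t·(Q−Y) with t = 37/9, so YC:CQ = 37/9:-28/9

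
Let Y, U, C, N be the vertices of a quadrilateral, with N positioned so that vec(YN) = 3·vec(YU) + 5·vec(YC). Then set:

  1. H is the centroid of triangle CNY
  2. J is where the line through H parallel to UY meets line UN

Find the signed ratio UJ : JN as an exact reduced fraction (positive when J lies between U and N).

UJ:JN = 2/3

Assign Y = (0, 0), U = (1, 0), C = (0, 1), N = (3, 5) — the answer is frame-independent, so this choice is without loss of generality.
1. H is the centroid of triangle CNY ⇒ H = (1, 2)
2. J is where the line through H parallel to UY meets line UN ⇒ J = (9/5, 2)
J = U + t·(N−U) with t = 2/5, so UJ:JN = t:(1−t) = 2/5:3/5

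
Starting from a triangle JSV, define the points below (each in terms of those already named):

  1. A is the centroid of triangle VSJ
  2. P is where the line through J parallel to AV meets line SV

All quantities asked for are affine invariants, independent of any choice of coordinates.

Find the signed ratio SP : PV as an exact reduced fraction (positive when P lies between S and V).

Assign J = (0, 0), S = (1, 0), V = (0, 1) — the answer is frame-independent, so this choice is without loss of generality.
1. A is the centroid of triangle VSJ ⇒ A = (1/3, 1/3)
2. P is where the line through J parallel to AV meets line SV ⇒ P = (-1, 2)
P = S + t·(V−S) with t = 2, so SP:PV = t:(1−t) = 2:-1

SP:PV = -2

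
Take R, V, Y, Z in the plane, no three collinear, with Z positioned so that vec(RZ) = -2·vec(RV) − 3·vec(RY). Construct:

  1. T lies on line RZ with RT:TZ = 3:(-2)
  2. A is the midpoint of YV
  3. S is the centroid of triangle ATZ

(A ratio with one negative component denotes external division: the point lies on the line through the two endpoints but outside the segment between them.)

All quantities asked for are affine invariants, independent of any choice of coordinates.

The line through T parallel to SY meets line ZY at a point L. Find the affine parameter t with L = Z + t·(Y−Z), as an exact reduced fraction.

t = 13

Assign R = (0, 0), V = (1, 0), Y = (0, 1), Z = (-2, -3) — the answer is frame-independent, so this choice is without loss of generality.
1. T lies on line RZ with RT:TZ = 3:(-2) ⇒ T = (-6, -9)
2. A is the midpoint of YV ⇒ A = (1/2, 1/2)
3. S is the centroid of triangle ATZ ⇒ S = (-5/2, -23/6)
through T parallel to SY: direction (5/2, 29/6); meets ZY at L = (24, 49)
L = Z + t·(Y−Z) with t = 13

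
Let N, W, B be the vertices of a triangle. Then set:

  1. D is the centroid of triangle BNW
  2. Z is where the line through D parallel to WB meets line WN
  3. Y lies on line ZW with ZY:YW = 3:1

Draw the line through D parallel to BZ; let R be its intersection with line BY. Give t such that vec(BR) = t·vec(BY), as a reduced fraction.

t = -4/9

Work in coordinates with N = (0, 0), W = (1, 0), B = (0, 1).
1. D is the centroid of triangle BNW ⇒ D = (1/3, 1/3)
2. Z is where the line through D parallel to WB meets line WN ⇒ Z = (2/3, 0)
3. Y lies on line ZW with ZY:YW = 3:1 ⇒ Y = (11/12, 0)
through D parallel to BZ: direction (2/3, -1); meets BY at R = (-11/27, 13/9)
R = B + t·(Y−B) with t = -4/9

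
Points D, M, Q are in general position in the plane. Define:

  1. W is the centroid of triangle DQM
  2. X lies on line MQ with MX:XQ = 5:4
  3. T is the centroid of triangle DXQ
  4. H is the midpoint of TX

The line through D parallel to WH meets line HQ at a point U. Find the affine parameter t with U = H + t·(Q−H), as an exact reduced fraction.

t = 13/7

Assign D = (0, 0), M = (1, 0), Q = (0, 1) — the answer is frame-independent, so this choice is without loss of generality.
1. W is the centroid of triangle DQM ⇒ W = (1/3, 1/3)
2. X lies on line MQ with MX:XQ = 5:4 ⇒ X = (4/9, 5/9)
3. T is the centroid of triangle DXQ ⇒ T = (4/27, 14/27)
4. H is the midpoint of TX ⇒ H = (8/27, 29/54)
through D parallel to WH: direction (-1/27, 11/54); meets HQ at U = (-16/63, 88/63)
U = H + t·(Q−H) with t = 13/7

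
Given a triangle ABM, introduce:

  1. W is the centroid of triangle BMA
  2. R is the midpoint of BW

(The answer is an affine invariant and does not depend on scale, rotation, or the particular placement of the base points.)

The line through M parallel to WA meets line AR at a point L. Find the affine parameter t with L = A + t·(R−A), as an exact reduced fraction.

t = -2

Set A = (0, 0), B = (1, 0), M = (0, 1); any affine frame gives the same invariant.
1. W is the centroid of triangle BMA ⇒ W = (1/3, 1/3)
2. R is the midpoint of BW ⇒ R = (2/3, 1/6)
through M parallel to WA: direction (-1/3, -1/3); meets AR at L = (-4/3, -1/3)
L = A + t·(R−A) with t = -2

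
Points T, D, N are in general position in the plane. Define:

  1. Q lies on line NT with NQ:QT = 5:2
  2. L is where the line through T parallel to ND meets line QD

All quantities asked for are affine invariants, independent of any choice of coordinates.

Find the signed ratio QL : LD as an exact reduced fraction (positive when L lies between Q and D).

Set T = (0, 0), D = (1, 0), N = (0, 1); any affine frame gives the same invariant.
1. Q lies on line NT with NQ:QT = 5:2 ⇒ Q = (0, 2/7)
2. L is where the line through T parallel to ND meets line QD ⇒ L = (-2/5, 2/5)
L = Q + t·(D−Q) with t = -2/5, so QL:LD = t:(1−t) = -2/5:7/5

QL:LD = -2/7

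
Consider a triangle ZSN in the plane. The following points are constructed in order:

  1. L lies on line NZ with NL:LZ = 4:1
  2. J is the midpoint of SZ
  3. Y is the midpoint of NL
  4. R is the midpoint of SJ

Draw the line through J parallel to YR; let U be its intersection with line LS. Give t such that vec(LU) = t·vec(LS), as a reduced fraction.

Work in coordinates with Z = (0, 0), S = (1, 0), N = (0, 1).
1. L lies on line NZ with NL:LZ = 4:1 ⇒ L = (0, 1/5)
2. J is the midpoint of SZ ⇒ J = (1/2, 0)
3. Y is the midpoint of NL ⇒ Y = (0, 3/5)
4. R is the midpoint of SJ ⇒ R = (3/4, 0)
through J parallel to YR: direction (3/4, -3/5); meets LS at U = (1/3, 2/15)
U = L + t·(S−L) with t = 1/3

t = 1/3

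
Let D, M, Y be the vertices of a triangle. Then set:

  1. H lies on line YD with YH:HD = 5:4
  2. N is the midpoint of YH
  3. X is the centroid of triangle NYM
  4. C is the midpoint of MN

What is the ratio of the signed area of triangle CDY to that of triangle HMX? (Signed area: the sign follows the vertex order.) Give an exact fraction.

[CDY]:[HMX] = -9/5

Set D = (0, 0), M = (1, 0), Y = (0, 1); any affine frame gives the same invariant.
1. H lies on line YD with YH:HD = 5:4 ⇒ H = (0, 4/9)
2. N is the midpoint of YH ⇒ N = (0, 13/18)
3. X is the centroid of triangle NYM ⇒ X = (1/3, 31/54)
4. C is the midpoint of MN ⇒ C = (1/2, 13/36)
2·[CDY] = -1/2, 2·[HMX] = 5/18
[CDY]:[HMX] = -1/2:5/18 = -9/5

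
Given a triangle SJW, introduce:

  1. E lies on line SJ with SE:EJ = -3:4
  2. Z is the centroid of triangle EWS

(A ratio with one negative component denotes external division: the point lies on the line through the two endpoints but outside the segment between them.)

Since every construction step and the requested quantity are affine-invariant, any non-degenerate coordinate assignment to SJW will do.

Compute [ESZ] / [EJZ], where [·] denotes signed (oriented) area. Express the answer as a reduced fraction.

Assign S = (0, 0), J = (1, 0), W = (0, 1) — the answer is frame-independent, so this choice is without loss of generality.
1. E lies on line SJ with SE:EJ = -3:4 ⇒ E = (-3, 0)
2. Z is the centroid of triangle EWS ⇒ Z = (-1, 1/3)
2·[ESZ] = 1, 2·[EJZ] = 4/3
[ESZ]:[EJZ] = 1:4/3 = 3/4

[ESZ]:[EJZ] = 3/4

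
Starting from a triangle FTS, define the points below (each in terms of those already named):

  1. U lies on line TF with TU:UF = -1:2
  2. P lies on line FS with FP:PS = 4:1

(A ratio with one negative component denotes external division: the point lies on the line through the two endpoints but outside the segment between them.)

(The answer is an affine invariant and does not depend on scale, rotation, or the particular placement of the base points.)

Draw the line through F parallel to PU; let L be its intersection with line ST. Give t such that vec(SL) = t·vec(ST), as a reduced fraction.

Choose coordinates F = (0, 0), T = (1, 0), S = (0, 1).
1. U lies on line TF with TU:UF = -1:2 ⇒ U = (2, 0)
2. P lies on line FS with FP:PS = 4:1 ⇒ P = (0, 4/5)
through F parallel to PU: direction (2, -4/5); meets ST at L = (5/3, -2/3)
L = S + t·(T−S) with t = 5/3

t = 5/3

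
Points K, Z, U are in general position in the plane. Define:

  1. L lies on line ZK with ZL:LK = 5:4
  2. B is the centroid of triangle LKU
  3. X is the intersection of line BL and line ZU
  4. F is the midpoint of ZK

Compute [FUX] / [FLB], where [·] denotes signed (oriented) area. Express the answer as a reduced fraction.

[FUX]:[FLB] = -108

Work in coordinates with K = (0, 0), Z = (1, 0), U = (0, 1).
1. L lies on line ZK with ZL:LK = 5:4 ⇒ L = (4/9, 0)
2. B is the centroid of triangle LKU ⇒ B = (4/27, 1/3)
3. X is the intersection of line BL and line ZU ⇒ X = (-4, 5)
4. F is the midpoint of ZK ⇒ F = (1/2, 0)
2·[FUX] = 2, 2·[FLB] = -1/54
[FUX]:[FLB] = 2:-1/54 = -108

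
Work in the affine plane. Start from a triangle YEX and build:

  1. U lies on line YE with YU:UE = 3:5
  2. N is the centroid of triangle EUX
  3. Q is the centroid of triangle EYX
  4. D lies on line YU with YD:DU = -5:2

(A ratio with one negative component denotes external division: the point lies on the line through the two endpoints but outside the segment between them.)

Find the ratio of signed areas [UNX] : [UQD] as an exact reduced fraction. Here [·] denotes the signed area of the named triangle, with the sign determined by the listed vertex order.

Set Y = (0, 0), E = (1, 0), X = (0, 1); any affine frame gives the same invariant.
1. U lies on line YE with YU:UE = 3:5 ⇒ U = (3/8, 0)
2. N is the centroid of triangle EUX ⇒ N = (11/24, 1/3)
3. Q is the centroid of triangle EYX ⇒ Q = (1/3, 1/3)
4. D lies on line YU with YD:DU = -5:2 ⇒ D = (5/8, 0)
2·[UNX] = 5/24, 2·[UQD] = -1/12
[UNX]:[UQD] = 5/24:-1/12 = -5/2

[UNX]:[UQD] = -5/2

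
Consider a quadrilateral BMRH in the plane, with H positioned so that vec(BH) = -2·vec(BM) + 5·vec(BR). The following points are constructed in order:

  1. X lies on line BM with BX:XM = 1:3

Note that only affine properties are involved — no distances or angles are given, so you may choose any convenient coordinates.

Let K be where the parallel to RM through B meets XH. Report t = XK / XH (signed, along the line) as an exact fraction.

Choose coordinates B = (0, 0), M = (1, 0), R = (0, 1), H = (-2, 5).
1. X lies on line BM with BX:XM = 1:3 ⇒ X = (1/4, 0)
through B parallel to RM: direction (1, -1); meets XH at K = (5/11, -5/11)
K = X + t·(H−X) with t = -1/11

t = -1/11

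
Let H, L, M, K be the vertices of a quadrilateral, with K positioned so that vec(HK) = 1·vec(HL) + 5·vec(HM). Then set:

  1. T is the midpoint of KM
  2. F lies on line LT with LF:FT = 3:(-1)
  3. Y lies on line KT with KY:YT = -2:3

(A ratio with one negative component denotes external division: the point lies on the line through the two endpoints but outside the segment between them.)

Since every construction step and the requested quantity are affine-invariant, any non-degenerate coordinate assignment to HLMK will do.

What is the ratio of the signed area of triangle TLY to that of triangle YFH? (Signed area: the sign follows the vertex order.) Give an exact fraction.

Assign H = (0, 0), L = (1, 0), M = (0, 1), K = (1, 5) — the answer is frame-independent, so this choice is without loss of generality.
1. T is the midpoint of KM ⇒ T = (1/2, 3)
2. F lies on line LT with LF:FT = 3:(-1) ⇒ F = (1/4, 9/2)
3. Y lies on line KT with KY:YT = -2:3 ⇒ Y = (2, 9)
2·[TLY] = 15/2, 2·[YFH] = 27/4
[TLY]:[YFH] = 15/2:27/4 = 10/9

[TLY]:[YFH] = 10/9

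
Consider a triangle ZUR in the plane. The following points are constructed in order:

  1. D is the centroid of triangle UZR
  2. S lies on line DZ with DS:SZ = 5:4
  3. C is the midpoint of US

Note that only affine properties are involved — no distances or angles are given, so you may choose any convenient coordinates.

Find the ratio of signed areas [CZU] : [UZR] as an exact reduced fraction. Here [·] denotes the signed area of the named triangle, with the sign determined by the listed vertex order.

Choose coordinates Z = (0, 0), U = (1, 0), R = (0, 1).
1. D is the centroid of triangle UZR ⇒ D = (1/3, 1/3)
2. S lies on line DZ with DS:SZ = 5:4 ⇒ S = (4/27, 4/27)
3. C is the midpoint of US ⇒ C = (31/54, 2/27)
2·[CZU] = 2/27, 2·[UZR] = -1
[CZU]:[UZR] = 2/27:-1 = -2/27

[CZU]:[UZR] = -2/27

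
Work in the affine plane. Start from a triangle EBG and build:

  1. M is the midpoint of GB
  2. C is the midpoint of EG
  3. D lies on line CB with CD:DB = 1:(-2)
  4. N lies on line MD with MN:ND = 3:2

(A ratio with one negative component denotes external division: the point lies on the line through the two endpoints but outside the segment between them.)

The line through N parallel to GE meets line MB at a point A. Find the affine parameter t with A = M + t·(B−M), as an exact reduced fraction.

t = -9/5

Assign E = (0, 0), B = (1, 0), G = (0, 1) — the answer is frame-independent, so this choice is without loss of generality.
1. M is the midpoint of GB ⇒ M = (1/2, 1/2)
2. C is the midpoint of EG ⇒ C = (0, 1/2)
3. D lies on line CB with CD:DB = 1:(-2) ⇒ D = (-1, 1)
4. N lies on line MD with MN:ND = 3:2 ⇒ N = (-2/5, 4/5)
through N parallel to GE: direction (0, -1); meets MB at A = (-2/5, 7/5)
A = M + t·(B−M) with t = -9/5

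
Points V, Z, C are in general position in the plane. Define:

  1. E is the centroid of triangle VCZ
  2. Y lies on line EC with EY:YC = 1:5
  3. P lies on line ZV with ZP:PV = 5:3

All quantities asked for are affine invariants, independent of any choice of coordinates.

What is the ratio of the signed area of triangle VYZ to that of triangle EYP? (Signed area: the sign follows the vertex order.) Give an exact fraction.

Assign V = (0, 0), Z = (1, 0), C = (0, 1) — the answer is frame-independent, so this choice is without loss of generality.
1. E is the centroid of triangle VCZ ⇒ E = (1/3, 1/3)
2. Y lies on line EC with EY:YC = 1:5 ⇒ Y = (5/18, 4/9)
3. P lies on line ZV with ZP:PV = 5:3 ⇒ P = (3/8, 0)
2·[VYZ] = -4/9, 2·[EYP] = 1/72
[VYZ]:[EYP] = -4/9:1/72 = -32

[VYZ]:[EYP] = -32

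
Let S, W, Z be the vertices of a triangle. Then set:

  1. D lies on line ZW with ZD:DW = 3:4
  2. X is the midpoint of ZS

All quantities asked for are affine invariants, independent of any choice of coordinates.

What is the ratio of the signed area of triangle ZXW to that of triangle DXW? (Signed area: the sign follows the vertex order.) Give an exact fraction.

Work in coordinates with S = (0, 0), W = (1, 0), Z = (0, 1).
1. D lies on line ZW with ZD:DW = 3:4 ⇒ D = (3/7, 4/7)
2. X is the midpoint of ZS ⇒ X = (0, 1/2)
2·[ZXW] = 1/2, 2·[DXW] = 2/7
[ZXW]:[DXW] = 1/2:2/7 = 7/4

[ZXW]:[DXW] = 7/4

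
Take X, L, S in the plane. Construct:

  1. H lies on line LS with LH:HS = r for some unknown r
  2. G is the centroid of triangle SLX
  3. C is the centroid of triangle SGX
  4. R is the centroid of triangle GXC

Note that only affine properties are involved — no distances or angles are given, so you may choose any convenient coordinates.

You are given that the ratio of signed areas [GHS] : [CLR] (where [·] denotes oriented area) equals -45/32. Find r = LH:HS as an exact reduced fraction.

Choose coordinates X = (0, 0), L = (1, 0), S = (0, 1).
1. With LH:HS = r, write λ = r/(r+1) so H = L + λ·(S−L); H is affine-linear in λ
2. G is the centroid of triangle SLX ⇒ G = (1/3, 1/3)
3. C is the centroid of triangle SGX ⇒ C = (1/9, 4/9)
4. R is the centroid of triangle GXC ⇒ R = (4/27, 7/27)
Every point depending on H is an affine combination of H and λ-independent points, so each such coordinate is linear in λ; the λ² term in each signed area is a multiple of (S−L)×(S−L) = 0, so 2·[GHS] and 2·[CLR] are each linear in λ. Evaluating at λ=0 and λ=1:
  2·[GHS] = -1/3·λ + 1/3,   2·[CLR] = -4/27
So [GHS]:[CLR] = (-1/3·λ + 1/3) / (-4/27). Setting this equal to -45/32:
  -1/3·λ + 1/3 = -45/32·(-4/27)  ⇒  λ = 3/8
Then r = λ/(1−λ) = (3/8)/(5/8) = 3/5. Check: with r = 3/5, H = (5/8, 3/8) and [GHS]:[CLR] = -45/32 as required.

r = 3/5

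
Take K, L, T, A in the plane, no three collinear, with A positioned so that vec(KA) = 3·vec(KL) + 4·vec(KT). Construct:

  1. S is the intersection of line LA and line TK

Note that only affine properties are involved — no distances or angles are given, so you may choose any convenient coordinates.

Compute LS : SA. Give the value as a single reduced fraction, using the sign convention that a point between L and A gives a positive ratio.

Work in coordinates with K = (0, 0), L = (1, 0), T = (0, 1), A = (3, 4).
1. S is the intersection of line LA and line TK ⇒ S = (0, -2)
S = L + t·(A−L) with t = -1/2, so LS:SA = t:(1−t) = -1/2:3/2

LS:SA = -1/3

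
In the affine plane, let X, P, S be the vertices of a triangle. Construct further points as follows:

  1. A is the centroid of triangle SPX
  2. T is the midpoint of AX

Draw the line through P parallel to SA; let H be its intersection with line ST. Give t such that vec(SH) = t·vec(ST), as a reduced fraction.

Choose coordinates X = (0, 0), P = (1, 0), S = (0, 1).
1. A is the centroid of triangle SPX ⇒ A = (1/3, 1/3)
2. T is the midpoint of AX ⇒ T = (1/6, 1/6)
through P parallel to SA: direction (1/3, -2/3); meets ST at H = (-1/3, 8/3)
H = S + t·(T−S) with t = -2

t = -2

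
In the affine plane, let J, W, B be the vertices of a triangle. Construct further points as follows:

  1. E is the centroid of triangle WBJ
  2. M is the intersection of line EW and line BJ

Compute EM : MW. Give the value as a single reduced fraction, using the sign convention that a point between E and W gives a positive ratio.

Set J = (0, 0), W = (1, 0), B = (0, 1); any affine frame gives the same invariant.
1. E is the centroid of triangle WBJ ⇒ E = (1/3, 1/3)
2. M is the intersection of line EW and line BJ ⇒ M = (0, 1/2)
M = E + t·(W−E) with t = -1/2, so EM:MW = t:(1−t) = -1/2:3/2

EM:MW = -1/3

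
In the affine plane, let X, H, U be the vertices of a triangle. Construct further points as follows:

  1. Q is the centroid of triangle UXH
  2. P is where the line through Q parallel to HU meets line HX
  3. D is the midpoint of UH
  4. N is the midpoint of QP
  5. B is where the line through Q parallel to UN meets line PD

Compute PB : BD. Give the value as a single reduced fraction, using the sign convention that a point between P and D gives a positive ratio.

Assign X = (0, 0), H = (1, 0), U = (0, 1) — the answer is frame-independent, so this choice is without loss of generality.
1. Q is the centroid of triangle UXH ⇒ Q = (1/3, 1/3)
2. P is where the line through Q parallel to HU meets line HX ⇒ P = (2/3, 0)
3. D is the midpoint of UH ⇒ D = (1/2, 1/2)
4. N is the midpoint of QP ⇒ N = (1/2, 1/6)
5. B is where the line through Q parallel to UN meets line PD ⇒ B = (5/6, -1/2)
B = P + t·(D−P) with t = -1, so PB:BD = t:(1−t) = -1:2

PB:BD = -1/2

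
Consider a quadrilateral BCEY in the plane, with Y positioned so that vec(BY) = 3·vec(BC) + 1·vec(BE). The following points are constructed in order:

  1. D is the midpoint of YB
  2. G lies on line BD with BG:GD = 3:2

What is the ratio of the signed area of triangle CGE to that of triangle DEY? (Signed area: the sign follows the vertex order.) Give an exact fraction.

[CGE]:[DEY] = -2/15

Assign B = (0, 0), C = (1, 0), E = (0, 1), Y = (3, 1) — the answer is frame-independent, so this choice is without loss of generality.
1. D is the midpoint of YB ⇒ D = (3/2, 1/2)
2. G lies on line BD with BG:GD = 3:2 ⇒ G = (9/10, 3/10)
2·[CGE] = 1/5, 2·[DEY] = -3/2
[CGE]:[DEY] = 1/5:-3/2 = -2/15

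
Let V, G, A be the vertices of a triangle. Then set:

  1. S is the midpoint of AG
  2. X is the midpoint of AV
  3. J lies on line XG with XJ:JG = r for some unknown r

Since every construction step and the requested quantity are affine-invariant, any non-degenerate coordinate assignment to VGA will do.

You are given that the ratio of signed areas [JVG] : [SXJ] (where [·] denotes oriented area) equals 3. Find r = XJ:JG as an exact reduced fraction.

r = 2/3

Set V = (0, 0), G = (1, 0), A = (0, 1); any affine frame gives the same invariant.
1. S is the midpoint of AG ⇒ S = (1/2, 1/2)
2. X is the midpoint of AV ⇒ X = (0, 1/2)
3. With XJ:JG = r, write λ = r/(r+1) so J = X + λ·(G−X); J is affine-linear in λ
Every point depending on J is an affine combination of J and λ-independent points, so each such coordinate is linear in λ; the λ² term in each signed area is a multiple of (G−X)×(G−X) = 0, so 2·[JVG] and 2·[SXJ] are each linear in λ. Evaluating at λ=0 and λ=1:
  2·[JVG] = -1/2·λ + 1/2,   2·[SXJ] = 1/4·λ
So [JVG]:[SXJ] = (-1/2·λ + 1/2) / (1/4·λ). Setting this equal to 3:
  -1/2·λ + 1/2 = 3·(1/4·λ)  ⇒  λ = 2/5
Then r = λ/(1−λ) = (2/5)/(3/5) = 2/3. Check: with r = 2/3, J = (2/5, 3/10) and [JVG]:[SXJ] = 3 as required.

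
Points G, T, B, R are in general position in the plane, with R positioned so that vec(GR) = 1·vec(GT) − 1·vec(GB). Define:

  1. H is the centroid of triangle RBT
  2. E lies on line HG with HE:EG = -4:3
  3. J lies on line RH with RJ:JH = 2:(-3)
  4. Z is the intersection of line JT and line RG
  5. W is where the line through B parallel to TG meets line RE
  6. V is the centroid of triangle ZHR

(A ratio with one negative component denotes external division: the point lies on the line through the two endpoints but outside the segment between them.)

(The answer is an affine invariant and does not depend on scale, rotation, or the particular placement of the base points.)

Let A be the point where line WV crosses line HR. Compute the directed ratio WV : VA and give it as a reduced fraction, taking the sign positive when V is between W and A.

WV:VA = -85

Choose coordinates G = (0, 0), T = (1, 0), B = (0, 1), R = (1, -1).
1. H is the centroid of triangle RBT ⇒ H = (2/3, 0)
2. E lies on line HG with HE:EG = -4:3 ⇒ E = (-2, 0)
3. J lies on line RH with RJ:JH = 2:(-3) ⇒ J = (5/3, -3)
4. Z is the intersection of line JT and line RG ⇒ Z = (9/7, -9/7)
5. W is where the line through B parallel to TG meets line RE ⇒ W = (-5, 1)
6. V is the centroid of triangle ZHR ⇒ V = (62/63, -16/21)
line WV meets HR at A = (233/255, -63/85)
V = W + t·(A−W) with t = 85/84, so WV:VA = 85/84:-1/84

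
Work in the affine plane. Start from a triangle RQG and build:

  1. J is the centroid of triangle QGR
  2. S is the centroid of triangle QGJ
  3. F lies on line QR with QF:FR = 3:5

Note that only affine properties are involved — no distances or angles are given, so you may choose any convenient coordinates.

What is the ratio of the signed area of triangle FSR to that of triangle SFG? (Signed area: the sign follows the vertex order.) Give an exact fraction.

[FSR]:[SFG] = -20/7

Work in coordinates with R = (0, 0), Q = (1, 0), G = (0, 1).
1. J is the centroid of triangle QGR ⇒ J = (1/3, 1/3)
2. S is the centroid of triangle QGJ ⇒ S = (4/9, 4/9)
3. F lies on line QR with QF:FR = 3:5 ⇒ F = (5/8, 0)
2·[FSR] = 5/18, 2·[SFG] = -7/72
[FSR]:[SFG] = 5/18:-7/72 = -20/7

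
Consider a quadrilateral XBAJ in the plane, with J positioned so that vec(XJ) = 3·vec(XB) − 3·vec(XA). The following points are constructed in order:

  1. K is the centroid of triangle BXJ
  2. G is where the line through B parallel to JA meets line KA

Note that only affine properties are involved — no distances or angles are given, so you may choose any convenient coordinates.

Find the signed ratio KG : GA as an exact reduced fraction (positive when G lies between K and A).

Work in coordinates with X = (0, 0), B = (1, 0), A = (0, 1), J = (3, -3).
1. K is the centroid of triangle BXJ ⇒ K = (4/3, -1)
2. G is where the line through B parallel to JA meets line KA ⇒ G = (-2, 4)
G = K + t·(A−K) with t = 5/2, so KG:GA = t:(1−t) = 5/2:-3/2

KG:GA = -5/3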